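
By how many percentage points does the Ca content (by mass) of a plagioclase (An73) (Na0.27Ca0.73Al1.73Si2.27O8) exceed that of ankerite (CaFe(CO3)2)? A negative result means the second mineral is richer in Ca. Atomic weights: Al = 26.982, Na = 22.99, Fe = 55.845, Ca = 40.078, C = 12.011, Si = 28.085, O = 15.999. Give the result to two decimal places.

-7.88 percentage points

M(Na0.27Ca0.73Al1.73Si2.27O8) = 273.888 g/mol, so wt% Ca = 29.257/273.888 × 100 = 10.68%.
M(CaFe(CO3)2) = 215.939 g/mol, so wt% Ca = 40.078/215.939 × 100 = 18.56%.
10.68 − 18.56 = -7.88 pp.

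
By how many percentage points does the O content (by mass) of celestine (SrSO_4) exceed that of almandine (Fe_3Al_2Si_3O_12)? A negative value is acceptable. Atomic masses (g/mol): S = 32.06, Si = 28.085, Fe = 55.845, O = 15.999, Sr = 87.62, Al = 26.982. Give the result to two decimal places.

-3.73 percentage points

M(SrSO_4) = 183.676 g/mol, so wt% O = 63.996/183.676 × 100 = 34.84%.
M(Fe_3Al_2Si_3O_12) = 497.742 g/mol, so wt% O = 191.988/497.742 × 100 = 38.57%.
34.84 − 38.57 = -3.73 pp.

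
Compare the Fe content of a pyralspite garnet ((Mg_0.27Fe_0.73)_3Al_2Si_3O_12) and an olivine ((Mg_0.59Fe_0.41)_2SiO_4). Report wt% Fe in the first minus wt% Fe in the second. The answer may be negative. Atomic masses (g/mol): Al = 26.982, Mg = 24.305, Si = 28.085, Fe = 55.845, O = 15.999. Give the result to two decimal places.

-1.59 percentage points

First mineral: 122.301 g Fe in 472.195 g formula = 25.90 wt% Fe.
Second mineral: 45.793 g Fe in 166.554 g formula = 27.49 wt% Fe.
25.90% − 27.49% gives a difference of -1.59 percentage points.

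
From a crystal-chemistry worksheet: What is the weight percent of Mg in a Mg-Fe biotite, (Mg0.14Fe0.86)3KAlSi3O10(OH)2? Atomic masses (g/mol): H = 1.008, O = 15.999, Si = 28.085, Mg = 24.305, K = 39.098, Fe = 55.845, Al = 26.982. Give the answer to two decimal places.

2.05 weight percent

Molar mass of (Mg0.14Fe0.86)3KAlSi3O10(OH)2: 0.42×24.305 + 2.58×55.845 + 1×39.098 + 1×26.982 + 3×28.085 + 12×15.999 + 2×1.008 = 498.627 g/mol.
Mass of Mg per formula unit: 0.42 × 24.305 = 10.208 g.
Weight fraction Mg = 10.208 / 498.627 = 0.0205.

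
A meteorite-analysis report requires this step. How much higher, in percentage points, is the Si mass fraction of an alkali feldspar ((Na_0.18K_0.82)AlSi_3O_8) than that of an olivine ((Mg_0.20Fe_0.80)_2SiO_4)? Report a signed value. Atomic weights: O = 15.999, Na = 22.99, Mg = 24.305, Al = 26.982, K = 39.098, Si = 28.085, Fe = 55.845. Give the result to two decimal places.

Si in (Na_0.18K_0.82)AlSi_3O_8: molar mass 275.428 g/mol; 3×28.085 = 84.255 g → 30.59 wt%.
Si in (Mg_0.20Fe_0.80)_2SiO_4: molar mass 191.155 g/mol; 1×28.085 = 28.085 g → 14.69 wt%.
Difference = 30.59 − 14.69 = 15.90 percentage points.

15.90 percentage points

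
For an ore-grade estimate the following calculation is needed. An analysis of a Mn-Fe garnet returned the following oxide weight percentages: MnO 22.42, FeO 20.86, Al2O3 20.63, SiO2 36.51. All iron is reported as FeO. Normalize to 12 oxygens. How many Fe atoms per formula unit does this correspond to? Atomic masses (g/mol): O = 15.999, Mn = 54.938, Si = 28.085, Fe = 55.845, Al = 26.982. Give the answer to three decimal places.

1.435 Fe apfu

MnO (M=70.937): mol = 0.31606; Mn = 0.31606, O = 0.31606.
FeO (M=71.844): mol = 0.29035; Fe = 0.29035, O = 0.29035.
Al2O3 (M=101.961): mol = 0.20233; Al = 0.40466, O = 0.60699.
SiO2 (M=60.083): mol = 0.60766; Si = 0.60766, O = 1.21532.
ΣO = 2.42872; factor = 12/ΣO = 4.94087.
Fe apfu = 0.29035 × 4.94087 = 1.435.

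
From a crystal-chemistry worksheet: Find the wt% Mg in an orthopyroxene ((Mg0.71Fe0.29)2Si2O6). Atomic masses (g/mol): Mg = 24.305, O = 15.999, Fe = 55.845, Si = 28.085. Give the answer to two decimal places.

M((Mg0.71Fe0.29)2Si2O6) = 219.067 g/mol.
Mg contributes 1.42 × 24.305 = 34.513 g per mole.
34.513/219.067 = 0.1575 → 15.75%.

15.75 weight percent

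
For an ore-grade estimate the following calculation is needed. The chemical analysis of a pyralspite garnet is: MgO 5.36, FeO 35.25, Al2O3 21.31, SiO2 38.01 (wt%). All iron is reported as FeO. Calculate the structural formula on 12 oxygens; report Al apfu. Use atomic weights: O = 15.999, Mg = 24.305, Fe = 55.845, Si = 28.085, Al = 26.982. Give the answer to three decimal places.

1.994 Al apfu

MgO: 5.36/40.304 = 0.13299 mol → 0.13299 mol Mg, 0.13299 mol O.
FeO: 35.25/71.844 = 0.49065 mol → 0.49065 mol Fe, 0.49065 mol O.
Al2O3: 21.31/101.961 = 0.20900 mol → 0.41800 mol Al, 0.62700 mol O.
SiO2: 38.01/60.083 = 0.63262 mol → 0.63262 mol Si, 1.26524 mol O.
Total oxygen = 2.51588 mol. Normalization factor = 12/2.51588 = 4.76970.
Al per 12 O = 0.41800 × 4.76970 = 1.994.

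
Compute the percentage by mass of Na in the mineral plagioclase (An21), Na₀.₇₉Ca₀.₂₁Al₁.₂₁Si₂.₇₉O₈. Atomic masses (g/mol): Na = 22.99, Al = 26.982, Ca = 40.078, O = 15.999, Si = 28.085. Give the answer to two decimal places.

6.84 wt%

M(Na₀.₇₉Ca₀.₂₁Al₁.₂₁Si₂.₇₉O₈) = 265.576 g/mol.
Na contributes 0.79 × 22.99 = 18.162 g per mole.
18.162/265.576 = 0.0684 → 6.84%.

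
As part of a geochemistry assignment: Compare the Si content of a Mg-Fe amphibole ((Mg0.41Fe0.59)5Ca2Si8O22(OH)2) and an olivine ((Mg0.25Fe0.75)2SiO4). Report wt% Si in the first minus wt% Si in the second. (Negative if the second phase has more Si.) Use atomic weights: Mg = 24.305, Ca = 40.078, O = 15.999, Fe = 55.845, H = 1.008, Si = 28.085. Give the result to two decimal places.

9.88 percentage points

M((Mg0.41Fe0.59)5Ca2Si8O22(OH)2) = 905.396 g/mol, so wt% Si = 224.680/905.396 × 100 = 24.82%.
M((Mg0.25Fe0.75)2SiO4) = 188.001 g/mol, so wt% Si = 28.085/188.001 × 100 = 14.94%.
24.82 − 14.94 = 9.88 pp.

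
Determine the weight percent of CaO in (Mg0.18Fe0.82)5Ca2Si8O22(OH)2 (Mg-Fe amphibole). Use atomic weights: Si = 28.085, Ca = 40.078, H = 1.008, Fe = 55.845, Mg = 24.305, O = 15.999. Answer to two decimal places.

Molar mass of (Mg0.18Fe0.82)5Ca2Si8O22(OH)2 = 0.90·24.305 + 4.10·55.845 + 2·40.078 + 8·28.085 + 24·15.999 + 2·1.008 = 941.667 g/mol.
Each formula unit contains 2 Ca, equivalent to 2/1 = 2.0000 mol CaO.
M(CaO) = 1×40.078 + 1×15.999 = 56.077 g/mol.
Mass of CaO per formula unit = 2.0000 × 56.077 = 112.154 g.
CaO wt% = 112.154 / 941.667 × 100 = 11.91%.

11.91 wt%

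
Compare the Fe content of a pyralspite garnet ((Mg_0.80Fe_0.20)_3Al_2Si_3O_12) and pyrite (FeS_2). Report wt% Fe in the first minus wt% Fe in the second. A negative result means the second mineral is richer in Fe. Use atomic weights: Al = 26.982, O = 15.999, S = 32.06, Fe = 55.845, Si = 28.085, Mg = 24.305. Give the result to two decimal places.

-38.61 percentage points

First mineral: 33.507 g Fe in 422.046 g formula = 7.94 wt% Fe.
Second mineral: 55.845 g Fe in 119.965 g formula = 46.55 wt% Fe.
7.94% − 46.55% gives a difference of -38.61 percentage points.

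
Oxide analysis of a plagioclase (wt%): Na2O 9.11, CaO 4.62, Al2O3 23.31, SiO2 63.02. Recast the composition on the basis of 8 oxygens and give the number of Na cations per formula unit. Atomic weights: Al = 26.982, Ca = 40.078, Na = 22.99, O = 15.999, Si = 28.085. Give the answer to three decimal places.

0.781 Na apfu

Na2O: 9.11/61.979 = 0.14699 mol → 0.29398 mol Na, 0.14699 mol O.
CaO: 4.62/56.077 = 0.08239 mol → 0.08239 mol Ca, 0.08239 mol O.
Al2O3: 23.31/101.961 = 0.22862 mol → 0.45724 mol Al, 0.68586 mol O.
SiO2: 63.02/60.083 = 1.04888 mol → 1.04888 mol Si, 2.09776 mol O.
Total oxygen = 3.01300 mol. Normalization factor = 8/3.01300 = 2.65516.
Na per 8 O = 0.29398 × 2.65516 = 0.781.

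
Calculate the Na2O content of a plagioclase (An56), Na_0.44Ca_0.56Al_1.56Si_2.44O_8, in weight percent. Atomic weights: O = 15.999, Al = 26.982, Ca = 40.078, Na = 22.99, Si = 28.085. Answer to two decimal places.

Formula mass = 271.171 g/mol.
0.44 Na → 0.2200 mol Na2O per formula unit; M(Na2O) = 61.979, so Na2O mass = 13.635 g.
13.635/271.171 × 100 = 5.03 wt%.

5.03 wt%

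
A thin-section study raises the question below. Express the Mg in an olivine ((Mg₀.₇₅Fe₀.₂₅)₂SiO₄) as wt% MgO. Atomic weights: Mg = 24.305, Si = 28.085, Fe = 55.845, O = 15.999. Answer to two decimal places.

38.64 wt%

M((Mg₀.₇₅Fe₀.₂₅)₂SiO₄) = 156.461 g/mol; M(MgO) = 40.304 g/mol.
Moles MgO per formula unit = 1.50 Mg ÷ 1 = 1.5000.
MgO fraction = (1.5000 × 40.304) / 156.461 = 60.456/156.461 = 0.3864.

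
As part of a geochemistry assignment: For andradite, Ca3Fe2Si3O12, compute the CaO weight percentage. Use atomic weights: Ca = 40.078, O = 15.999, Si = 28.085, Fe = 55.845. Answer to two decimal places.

33.11 wt%

Formula mass = 508.167 g/mol.
3 Ca → 3.0000 mol CaO per formula unit; M(CaO) = 56.077, so CaO mass = 168.231 g.
168.231/508.167 × 100 = 33.11 wt%.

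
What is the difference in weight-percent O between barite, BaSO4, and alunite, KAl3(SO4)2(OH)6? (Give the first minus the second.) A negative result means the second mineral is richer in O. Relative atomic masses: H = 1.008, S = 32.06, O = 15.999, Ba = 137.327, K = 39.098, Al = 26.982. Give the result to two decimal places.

-26.66 percentage points

O in BaSO4: molar mass 233.383 g/mol; 4×15.999 = 63.996 g → 27.42 wt%.
O in KAl3(SO4)2(OH)6: molar mass 414.198 g/mol; 14×15.999 = 223.986 g → 54.08 wt%.
Difference = 27.42 − 54.08 = -26.66 percentage points.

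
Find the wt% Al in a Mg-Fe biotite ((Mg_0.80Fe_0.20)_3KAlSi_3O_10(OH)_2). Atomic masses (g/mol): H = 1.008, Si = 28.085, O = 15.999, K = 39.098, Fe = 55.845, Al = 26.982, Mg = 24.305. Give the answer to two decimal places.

Molar mass of (Mg_0.80Fe_0.20)_3KAlSi_3O_10(OH)_2: 2.40·24.305 + 0.60·55.845 + 1·39.098 + 1·26.982 + 3·28.085 + 12·15.999 + 2·1.008 = 436.178 g/mol.
Mass of Al per formula unit: 1 × 26.982 = 26.982 g.
Weight fraction Al = 26.982 / 436.178 = 0.0619.

6.19 weight percent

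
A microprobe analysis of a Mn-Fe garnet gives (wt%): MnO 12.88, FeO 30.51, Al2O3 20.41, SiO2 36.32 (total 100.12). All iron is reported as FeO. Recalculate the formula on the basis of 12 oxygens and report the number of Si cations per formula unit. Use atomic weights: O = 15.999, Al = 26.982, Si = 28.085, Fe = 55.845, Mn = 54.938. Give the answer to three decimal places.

3.003 Si apfu

MnO (M=70.937): mol = 0.18157; Mn = 0.18157, O = 0.18157.
FeO (M=71.844): mol = 0.42467; Fe = 0.42467, O = 0.42467.
Al2O3 (M=101.961): mol = 0.20017; Al = 0.40034, O = 0.60051.
SiO2 (M=60.083): mol = 0.60450; Si = 0.60450, O = 1.20900.
ΣO = 2.41575; factor = 12/ΣO = 4.96740.
Si apfu = 0.60450 × 4.96740 = 3.003.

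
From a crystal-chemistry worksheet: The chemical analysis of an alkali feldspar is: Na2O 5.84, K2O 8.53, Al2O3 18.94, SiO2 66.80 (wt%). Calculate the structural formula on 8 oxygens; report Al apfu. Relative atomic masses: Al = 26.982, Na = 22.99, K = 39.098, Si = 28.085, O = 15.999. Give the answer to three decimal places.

Na2O (M=61.979): mol = 0.09423; Na = 0.18846, O = 0.09423.
K2O (M=94.195): mol = 0.09056; K = 0.18112, O = 0.09056.
Al2O3 (M=101.961): mol = 0.18576; Al = 0.37152, O = 0.55728.
SiO2 (M=60.083): mol = 1.11180; Si = 1.11180, O = 2.22360.
ΣO = 2.96567; factor = 8/ΣO = 2.69754.
Al apfu = 0.37152 × 2.69754 = 1.002.

1.002 Al apfu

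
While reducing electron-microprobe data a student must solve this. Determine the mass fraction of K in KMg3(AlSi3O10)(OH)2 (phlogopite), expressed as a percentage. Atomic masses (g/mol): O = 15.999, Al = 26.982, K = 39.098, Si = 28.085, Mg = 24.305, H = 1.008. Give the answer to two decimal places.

9.37 mass %

Molar mass of KMg3(AlSi3O10)(OH)2: 1*39.098 + 3*24.305 + 1*26.982 + 3*28.085 + 12*15.999 + 2*1.008 = 417.254 g/mol.
Mass of K per formula unit: 1 × 39.098 = 39.098 g.
Weight fraction K = 39.098 / 417.254 = 0.0937.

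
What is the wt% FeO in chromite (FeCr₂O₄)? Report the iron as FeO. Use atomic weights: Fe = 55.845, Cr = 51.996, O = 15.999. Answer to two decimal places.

32.10 wt%

Molar mass of FeCr₂O₄ = 1×55.845 + 2×51.996 + 4×15.999 = 223.833 g/mol.
Each formula unit contains 1 Fe, equivalent to 1/1 = 1.0000 mol FeO.
M(FeO) = 1×55.845 + 1×15.999 = 71.844 g/mol.
Mass of FeO per formula unit = 1.0000 × 71.844 = 71.844 g.
FeO wt% = 71.844 / 223.833 × 100 = 32.10%.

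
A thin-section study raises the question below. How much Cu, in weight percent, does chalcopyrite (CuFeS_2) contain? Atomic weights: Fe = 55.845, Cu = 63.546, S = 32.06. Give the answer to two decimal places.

34.63 weight percent

Molar mass of CuFeS_2: 1×63.546 + 1×55.845 + 2×32.06 = 183.511 g/mol.
Mass of Cu per formula unit: 1 × 63.546 = 63.546 g.
Weight fraction Cu = 63.546 / 183.511 = 0.3463.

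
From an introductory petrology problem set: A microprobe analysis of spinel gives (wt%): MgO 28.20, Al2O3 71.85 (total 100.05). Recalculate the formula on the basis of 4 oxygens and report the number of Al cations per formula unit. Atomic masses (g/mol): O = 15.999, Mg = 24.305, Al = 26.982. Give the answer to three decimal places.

2.004 Al apfu

MgO: 28.20/40.304 = 0.69968 mol → 0.69968 mol Mg, 0.69968 mol O.
Al2O3: 71.85/101.961 = 0.70468 mol → 1.40936 mol Al, 2.11404 mol O.
Total oxygen = 2.81372 mol. Normalization factor = 4/2.81372 = 1.42161.
Al per 4 O = 1.40936 × 1.42161 = 2.004.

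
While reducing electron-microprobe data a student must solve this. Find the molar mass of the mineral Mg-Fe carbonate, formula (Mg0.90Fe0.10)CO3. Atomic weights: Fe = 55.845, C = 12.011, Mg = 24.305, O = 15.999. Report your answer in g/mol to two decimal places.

87.47 g/mol

Mg: 0.90 × 24.305 = 21.8745
Fe: 0.10 × 55.845 = 5.5845
C: 1 × 12.011 = 12.0110
O: 3 × 15.999 = 47.9970
Summing the contributions gives the formula mass.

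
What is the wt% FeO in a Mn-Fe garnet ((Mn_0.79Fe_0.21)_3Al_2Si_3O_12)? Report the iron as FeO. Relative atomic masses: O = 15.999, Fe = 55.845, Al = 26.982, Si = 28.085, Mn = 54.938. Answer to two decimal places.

9.13 wt%

M((Mn_0.79Fe_0.21)_3Al_2Si_3O_12) = 495.592 g/mol; M(FeO) = 71.844 g/mol.
Moles FeO per formula unit = 0.63 Fe ÷ 1 = 0.6300.
FeO fraction = (0.6300 × 71.844) / 495.592 = 45.262/495.592 = 0.0913.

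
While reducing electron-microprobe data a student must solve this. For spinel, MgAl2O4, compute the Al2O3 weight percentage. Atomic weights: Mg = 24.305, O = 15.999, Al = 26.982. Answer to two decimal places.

71.67 wt%

M(MgAl2O4) = 142.265 g/mol; M(Al2O3) = 101.961 g/mol.
Moles Al2O3 per formula unit = 2 Al ÷ 2 = 1.0000.
Al2O3 fraction = (1.0000 × 101.961) / 142.265 = 101.961/142.265 = 0.7167.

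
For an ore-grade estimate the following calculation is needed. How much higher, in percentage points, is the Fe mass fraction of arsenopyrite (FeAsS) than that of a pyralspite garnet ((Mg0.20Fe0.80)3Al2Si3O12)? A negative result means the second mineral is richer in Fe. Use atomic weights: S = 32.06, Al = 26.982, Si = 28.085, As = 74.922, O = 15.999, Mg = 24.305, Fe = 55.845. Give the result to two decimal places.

6.31 percentage points

Fe in FeAsS: molar mass 162.827 g/mol; 1×55.845 = 55.845 g → 34.30 wt%.
Fe in (Mg0.20Fe0.80)3Al2Si3O12: molar mass 478.818 g/mol; 2.40×55.845 = 134.028 g → 27.99 wt%.
Difference = 34.30 − 27.99 = 6.31 percentage points.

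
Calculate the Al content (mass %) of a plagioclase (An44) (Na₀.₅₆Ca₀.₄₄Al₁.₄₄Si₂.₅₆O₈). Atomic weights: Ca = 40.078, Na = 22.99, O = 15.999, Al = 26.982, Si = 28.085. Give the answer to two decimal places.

Formula mass = 0.56·22.99 + 0.44·40.078 + 1.44·26.982 + 2.56·28.085 + 8·15.999 = 269.252 g/mol, of which 38.854 g is Al.
So Al makes up 38.854/269.252 = 0.1443 of the mass, i.e. 14.43%.

14.43 mass %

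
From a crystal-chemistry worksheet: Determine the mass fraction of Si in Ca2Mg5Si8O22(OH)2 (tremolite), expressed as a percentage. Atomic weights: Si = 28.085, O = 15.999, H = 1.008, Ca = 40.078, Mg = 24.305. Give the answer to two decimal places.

27.66 weight percent

Formula mass = 2×40.078 + 5×24.305 + 8×28.085 + 24×15.999 + 2×1.008 = 812.353 g/mol, of which 224.680 g is Si.
So Si makes up 224.680/812.353 = 0.2766 of the mass, i.e. 27.66%.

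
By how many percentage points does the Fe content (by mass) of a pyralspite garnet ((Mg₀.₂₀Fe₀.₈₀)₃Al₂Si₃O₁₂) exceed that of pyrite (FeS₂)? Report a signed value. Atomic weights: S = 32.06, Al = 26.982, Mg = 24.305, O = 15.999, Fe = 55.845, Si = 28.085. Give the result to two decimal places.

Fe in (Mg₀.₂₀Fe₀.₈₀)₃Al₂Si₃O₁₂: molar mass 478.818 g/mol; 2.40×55.845 = 134.028 g → 27.99 wt%.
Fe in FeS₂: molar mass 119.965 g/mol; 1×55.845 = 55.845 g → 46.55 wt%.
Difference = 27.99 − 46.55 = -18.56 percentage points.

-18.56 percentage points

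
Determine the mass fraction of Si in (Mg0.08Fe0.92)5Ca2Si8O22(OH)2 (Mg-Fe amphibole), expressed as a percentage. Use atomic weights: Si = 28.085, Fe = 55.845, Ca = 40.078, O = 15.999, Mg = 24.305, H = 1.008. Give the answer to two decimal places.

Formula mass = 0.40*24.305 + 4.60*55.845 + 2*40.078 + 8*28.085 + 24*15.999 + 2*1.008 = 957.437 g/mol, of which 224.680 g is Si.
So Si makes up 224.680/957.437 = 0.2347 of the mass, i.e. 23.47%.

23.47 weight percent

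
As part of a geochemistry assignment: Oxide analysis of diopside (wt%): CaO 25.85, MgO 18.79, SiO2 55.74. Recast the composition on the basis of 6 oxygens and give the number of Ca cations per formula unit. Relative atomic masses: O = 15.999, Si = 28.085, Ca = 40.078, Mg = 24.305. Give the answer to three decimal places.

0.994 Ca apfu

CaO (M=56.077): mol = 0.46097; Ca = 0.46097, O = 0.46097.
MgO (M=40.304): mol = 0.46621; Mg = 0.46621, O = 0.46621.
SiO2 (M=60.083): mol = 0.92772; Si = 0.92772, O = 1.85544.
ΣO = 2.78262; factor = 6/ΣO = 2.15624.
Ca apfu = 0.46097 × 2.15624 = 0.994.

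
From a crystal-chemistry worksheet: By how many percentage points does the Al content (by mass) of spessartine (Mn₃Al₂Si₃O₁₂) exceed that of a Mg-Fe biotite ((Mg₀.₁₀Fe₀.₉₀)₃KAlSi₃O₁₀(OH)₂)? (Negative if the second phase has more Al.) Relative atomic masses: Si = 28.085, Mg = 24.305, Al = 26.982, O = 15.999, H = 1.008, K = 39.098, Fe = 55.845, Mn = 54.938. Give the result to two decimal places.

5.53 percentage points

Al in Mn₃Al₂Si₃O₁₂: molar mass 495.021 g/mol; 2×26.982 = 53.964 g → 10.90 wt%.
Al in (Mg₀.₁₀Fe₀.₉₀)₃KAlSi₃O₁₀(OH)₂: molar mass 502.412 g/mol; 1×26.982 = 26.982 g → 5.37 wt%.
Difference = 10.90 − 5.37 = 5.53 percentage points.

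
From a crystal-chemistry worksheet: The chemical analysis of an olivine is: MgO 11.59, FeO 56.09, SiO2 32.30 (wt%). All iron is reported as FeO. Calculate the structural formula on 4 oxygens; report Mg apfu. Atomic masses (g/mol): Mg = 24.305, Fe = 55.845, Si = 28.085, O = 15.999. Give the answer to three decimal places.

11.59 wt% MgO ÷ 40.304 g/mol = 0.28756 mol, giving 0.28756 Mg and 0.28756 O.
56.09 wt% FeO ÷ 71.844 g/mol = 0.78072 mol, giving 0.78072 Fe and 0.78072 O.
32.30 wt% SiO2 ÷ 60.083 g/mol = 0.53759 mol, giving 0.53759 Si and 1.07518 O.
Oxygen sums to 2.14346; scaling by 4/2.14346 = 1.86614 puts the formula on 4 O.
Mg: 0.28756 × 1.86614 = 0.537 atoms per formula unit.

0.537 Mg apfu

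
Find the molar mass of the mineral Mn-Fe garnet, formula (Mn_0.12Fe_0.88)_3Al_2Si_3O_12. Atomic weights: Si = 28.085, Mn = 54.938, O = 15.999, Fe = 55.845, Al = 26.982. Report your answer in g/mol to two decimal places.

497.42 g/mol

The formula mass is the sum 0.36*54.938 + 2.64*55.845 + 2*26.982 + 3*28.085 + 12*15.999.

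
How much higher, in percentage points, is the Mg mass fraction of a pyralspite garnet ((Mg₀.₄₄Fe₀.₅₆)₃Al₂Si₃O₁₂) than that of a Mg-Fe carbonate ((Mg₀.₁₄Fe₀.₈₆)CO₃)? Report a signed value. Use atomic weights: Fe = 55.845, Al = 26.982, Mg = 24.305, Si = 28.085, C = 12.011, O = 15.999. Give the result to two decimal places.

3.98 percentage points

First mineral: 32.083 g Mg in 456.109 g formula = 7.03 wt% Mg.
Second mineral: 3.403 g Mg in 111.437 g formula = 3.05 wt% Mg.
7.03% − 3.05% gives a difference of 3.98 percentage points.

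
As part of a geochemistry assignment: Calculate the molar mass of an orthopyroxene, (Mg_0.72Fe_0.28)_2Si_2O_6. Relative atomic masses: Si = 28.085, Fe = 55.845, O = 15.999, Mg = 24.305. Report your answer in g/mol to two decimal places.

The formula mass is the sum 1.44·24.305 + 0.56·55.845 + 2·28.085 + 6·15.999.

218.44 g/mol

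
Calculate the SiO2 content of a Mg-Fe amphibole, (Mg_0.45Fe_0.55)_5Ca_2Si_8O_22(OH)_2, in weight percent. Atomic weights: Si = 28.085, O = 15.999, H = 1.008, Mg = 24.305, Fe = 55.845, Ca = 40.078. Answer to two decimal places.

M((Mg_0.45Fe_0.55)_5Ca_2Si_8O_22(OH)_2) = 899.088 g/mol; M(SiO2) = 60.083 g/mol.
Moles SiO2 per formula unit = 8 Si ÷ 1 = 8.0000.
SiO2 fraction = (8.0000 × 60.083) / 899.088 = 480.664/899.088 = 0.5346.

53.46 wt%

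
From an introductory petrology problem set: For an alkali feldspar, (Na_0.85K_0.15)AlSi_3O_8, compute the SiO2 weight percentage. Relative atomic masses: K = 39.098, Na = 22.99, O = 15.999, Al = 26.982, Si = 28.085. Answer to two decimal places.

Formula mass = 264.635 g/mol.
3 Si → 3.0000 mol SiO2 per formula unit; M(SiO2) = 60.083, so SiO2 mass = 180.249 g.
180.249/264.635 × 100 = 68.11 wt%.

68.11 wt%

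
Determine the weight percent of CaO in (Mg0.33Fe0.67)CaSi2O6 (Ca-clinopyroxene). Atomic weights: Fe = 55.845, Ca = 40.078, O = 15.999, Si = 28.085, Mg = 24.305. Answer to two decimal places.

Molar mass of (Mg0.33Fe0.67)CaSi2O6 = 0.33×24.305 + 0.67×55.845 + 1×40.078 + 2×28.085 + 6×15.999 = 237.679 g/mol.
Each formula unit contains 1 Ca, equivalent to 1/1 = 1.0000 mol CaO.
M(CaO) = 1×40.078 + 1×15.999 = 56.077 g/mol.
Mass of CaO per formula unit = 1.0000 × 56.077 = 56.077 g.
CaO wt% = 56.077 / 237.679 × 100 = 23.59%.

23.59 wt%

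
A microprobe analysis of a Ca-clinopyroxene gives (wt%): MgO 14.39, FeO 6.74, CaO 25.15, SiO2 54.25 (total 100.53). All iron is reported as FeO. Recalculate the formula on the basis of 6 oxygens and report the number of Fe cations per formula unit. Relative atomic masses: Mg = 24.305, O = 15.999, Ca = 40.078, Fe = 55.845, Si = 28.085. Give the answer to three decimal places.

MgO: 14.39/40.304 = 0.35704 mol → 0.35704 mol Mg, 0.35704 mol O.
FeO: 6.74/71.844 = 0.09381 mol → 0.09381 mol Fe, 0.09381 mol O.
CaO: 25.15/56.077 = 0.44849 mol → 0.44849 mol Ca, 0.44849 mol O.
SiO2: 54.25/60.083 = 0.90292 mol → 0.90292 mol Si, 1.80584 mol O.
Total oxygen = 2.70518 mol. Normalization factor = 6/2.70518 = 2.21797.
Fe per 6 O = 0.09381 × 2.21797 = 0.208.

0.208 Fe apfu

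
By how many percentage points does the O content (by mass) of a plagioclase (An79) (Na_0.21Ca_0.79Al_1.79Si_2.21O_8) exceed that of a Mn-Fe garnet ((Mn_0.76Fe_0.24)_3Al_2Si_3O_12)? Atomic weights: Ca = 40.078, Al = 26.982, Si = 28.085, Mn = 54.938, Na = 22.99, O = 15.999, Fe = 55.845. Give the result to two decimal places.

M(Na_0.21Ca_0.79Al_1.79Si_2.21O_8) = 274.847 g/mol, so wt% O = 127.992/274.847 × 100 = 46.57%.
M((Mn_0.76Fe_0.24)_3Al_2Si_3O_12) = 495.674 g/mol, so wt% O = 191.988/495.674 × 100 = 38.73%.
46.57 − 38.73 = 7.84 pp.

7.84 percentage points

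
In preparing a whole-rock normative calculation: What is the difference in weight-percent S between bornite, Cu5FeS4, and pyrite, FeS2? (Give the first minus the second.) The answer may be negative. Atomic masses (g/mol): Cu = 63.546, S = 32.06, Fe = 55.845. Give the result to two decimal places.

-27.89 percentage points

M(Cu5FeS4) = 501.815 g/mol, so wt% S = 128.240/501.815 × 100 = 25.56%.
M(FeS2) = 119.965 g/mol, so wt% S = 64.120/119.965 × 100 = 53.45%.
25.56 − 53.45 = -27.89 pp.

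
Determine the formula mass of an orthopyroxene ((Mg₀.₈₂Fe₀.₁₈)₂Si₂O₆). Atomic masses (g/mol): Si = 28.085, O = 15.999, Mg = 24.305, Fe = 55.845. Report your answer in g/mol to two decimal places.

The formula mass is the sum 1.64*24.305 + 0.36*55.845 + 2*28.085 + 6*15.999.

212.13 g/mol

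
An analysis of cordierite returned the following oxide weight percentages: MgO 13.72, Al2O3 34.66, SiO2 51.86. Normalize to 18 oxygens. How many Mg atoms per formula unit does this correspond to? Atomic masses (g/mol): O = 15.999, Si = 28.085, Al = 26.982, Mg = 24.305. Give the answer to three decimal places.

1.985 Mg apfu

MgO: 13.72/40.304 = 0.34041 mol → 0.34041 mol Mg, 0.34041 mol O.
Al2O3: 34.66/101.961 = 0.33993 mol → 0.67986 mol Al, 1.01979 mol O.
SiO2: 51.86/60.083 = 0.86314 mol → 0.86314 mol Si, 1.72628 mol O.
Total oxygen = 3.08648 mol. Normalization factor = 18/3.08648 = 5.83189.
Mg per 18 O = 0.34041 × 5.83189 = 1.985.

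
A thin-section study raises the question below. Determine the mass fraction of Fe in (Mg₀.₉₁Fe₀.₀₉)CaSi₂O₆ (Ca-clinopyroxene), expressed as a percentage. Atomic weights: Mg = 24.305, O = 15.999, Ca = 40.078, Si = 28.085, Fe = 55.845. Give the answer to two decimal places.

2.29 weight percent

M((Mg₀.₉₁Fe₀.₀₉)CaSi₂O₆) = 219.386 g/mol.
Fe contributes 0.09 × 55.845 = 5.026 g per mole.
5.026/219.386 = 0.0229 → 2.29%.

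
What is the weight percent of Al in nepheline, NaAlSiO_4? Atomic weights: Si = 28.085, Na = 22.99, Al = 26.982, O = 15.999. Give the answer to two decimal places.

18.99 wt%

Formula mass = 1·22.99 + 1·26.982 + 1·28.085 + 4·15.999 = 142.053 g/mol, of which 26.982 g is Al.
So Al makes up 26.982/142.053 = 0.1899 of the mass, i.e. 18.99%.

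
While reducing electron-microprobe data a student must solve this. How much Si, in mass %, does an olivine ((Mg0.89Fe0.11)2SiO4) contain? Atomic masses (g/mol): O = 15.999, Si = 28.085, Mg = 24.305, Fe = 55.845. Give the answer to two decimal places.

Formula mass = 1.78·24.305 + 0.22·55.845 + 1·28.085 + 4·15.999 = 147.630 g/mol, of which 28.085 g is Si.
So Si makes up 28.085/147.630 = 0.1902 of the mass, i.e. 19.02%.

19.02 mass %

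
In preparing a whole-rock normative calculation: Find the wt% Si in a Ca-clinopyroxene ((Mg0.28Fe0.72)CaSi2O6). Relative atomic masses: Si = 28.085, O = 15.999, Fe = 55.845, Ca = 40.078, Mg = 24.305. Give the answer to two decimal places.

23.48 mass %

Formula mass = 0.28×24.305 + 0.72×55.845 + 1×40.078 + 2×28.085 + 6×15.999 = 239.256 g/mol, of which 56.170 g is Si.
So Si makes up 56.170/239.256 = 0.2348 of the mass, i.e. 23.48%.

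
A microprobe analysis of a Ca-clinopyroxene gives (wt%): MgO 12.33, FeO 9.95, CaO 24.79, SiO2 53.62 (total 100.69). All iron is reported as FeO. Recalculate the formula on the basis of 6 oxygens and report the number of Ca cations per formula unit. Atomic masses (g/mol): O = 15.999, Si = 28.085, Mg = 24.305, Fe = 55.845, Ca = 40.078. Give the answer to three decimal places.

0.993 Ca apfu

12.33 wt% MgO ÷ 40.304 g/mol = 0.30592 mol, giving 0.30592 Mg and 0.30592 O.
9.95 wt% FeO ÷ 71.844 g/mol = 0.13849 mol, giving 0.13849 Fe and 0.13849 O.
24.79 wt% CaO ÷ 56.077 g/mol = 0.44207 mol, giving 0.44207 Ca and 0.44207 O.
53.62 wt% SiO2 ÷ 60.083 g/mol = 0.89243 mol, giving 0.89243 Si and 1.78486 O.
Oxygen sums to 2.67134; scaling by 6/2.67134 = 2.24606 puts the formula on 6 O.
Ca: 0.44207 × 2.24606 = 0.993 atoms per formula unit.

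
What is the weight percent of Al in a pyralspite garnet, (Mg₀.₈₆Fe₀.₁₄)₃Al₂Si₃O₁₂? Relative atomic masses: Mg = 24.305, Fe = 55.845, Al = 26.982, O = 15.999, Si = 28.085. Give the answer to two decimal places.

12.96 weight percent

M((Mg₀.₈₆Fe₀.₁₄)₃Al₂Si₃O₁₂) = 416.369 g/mol.
Al contributes 2 × 26.982 = 53.964 g per mole.
53.964/416.369 = 0.1296 → 12.96%.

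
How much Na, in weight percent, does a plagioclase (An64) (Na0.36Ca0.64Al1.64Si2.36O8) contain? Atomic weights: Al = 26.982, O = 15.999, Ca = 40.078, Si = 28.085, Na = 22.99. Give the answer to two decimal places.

3.04 weight percent

Molar mass of Na0.36Ca0.64Al1.64Si2.36O8: 0.36×22.99 + 0.64×40.078 + 1.64×26.982 + 2.36×28.085 + 8×15.999 = 272.449 g/mol.
Mass of Na per formula unit: 0.36 × 22.99 = 8.276 g.
Weight fraction Na = 8.276 / 272.449 = 0.0304.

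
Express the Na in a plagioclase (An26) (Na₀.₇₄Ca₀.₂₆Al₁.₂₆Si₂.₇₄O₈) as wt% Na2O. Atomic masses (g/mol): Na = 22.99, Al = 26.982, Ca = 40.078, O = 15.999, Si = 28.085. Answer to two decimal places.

M(Na₀.₇₄Ca₀.₂₆Al₁.₂₆Si₂.₇₄O₈) = 266.375 g/mol; M(Na2O) = 61.979 g/mol.
Moles Na2O per formula unit = 0.74 Na ÷ 2 = 0.3700.
Na2O fraction = (0.3700 × 61.979) / 266.375 = 22.932/266.375 = 0.0861.

8.61 wt%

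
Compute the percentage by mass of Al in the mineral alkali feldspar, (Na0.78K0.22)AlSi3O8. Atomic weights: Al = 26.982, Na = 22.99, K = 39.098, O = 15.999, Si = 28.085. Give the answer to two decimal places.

10.15 weight percent

M((Na0.78K0.22)AlSi3O8) = 265.763 g/mol.
Al contributes 1 × 26.982 = 26.982 g per mole.
26.982/265.763 = 0.1015 → 10.15%.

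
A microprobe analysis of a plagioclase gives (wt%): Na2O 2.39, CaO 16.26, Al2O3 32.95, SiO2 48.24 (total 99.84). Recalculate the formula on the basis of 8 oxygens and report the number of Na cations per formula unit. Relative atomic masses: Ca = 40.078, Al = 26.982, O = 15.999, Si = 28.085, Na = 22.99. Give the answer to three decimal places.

0.212 Na apfu

2.39 wt% Na2O ÷ 61.979 g/mol = 0.03856 mol, giving 0.07712 Na and 0.03856 O.
16.26 wt% CaO ÷ 56.077 g/mol = 0.28996 mol, giving 0.28996 Ca and 0.28996 O.
32.95 wt% Al2O3 ÷ 101.961 g/mol = 0.32316 mol, giving 0.64632 Al and 0.96948 O.
48.24 wt% SiO2 ÷ 60.083 g/mol = 0.80289 mol, giving 0.80289 Si and 1.60578 O.
Oxygen sums to 2.90378; scaling by 8/2.90378 = 2.75503 puts the formula on 8 O.
Na: 0.07712 × 2.75503 = 0.212 atoms per formula unit.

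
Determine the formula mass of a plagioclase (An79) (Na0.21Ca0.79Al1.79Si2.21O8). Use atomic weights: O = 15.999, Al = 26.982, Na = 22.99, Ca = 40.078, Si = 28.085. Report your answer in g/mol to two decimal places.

The formula mass is the sum 0.21·22.99 + 0.79·40.078 + 1.79·26.982 + 2.21·28.085 + 8·15.999.

274.85 g/mol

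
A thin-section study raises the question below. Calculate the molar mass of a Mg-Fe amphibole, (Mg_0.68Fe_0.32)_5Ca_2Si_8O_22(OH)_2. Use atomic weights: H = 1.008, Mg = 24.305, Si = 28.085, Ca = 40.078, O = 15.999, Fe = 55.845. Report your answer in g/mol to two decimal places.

862.82 g/mol

M = 3.40×24.305 + 1.60×55.845 + 2×40.078 + 8×28.085 + 24×15.999 + 2×1.008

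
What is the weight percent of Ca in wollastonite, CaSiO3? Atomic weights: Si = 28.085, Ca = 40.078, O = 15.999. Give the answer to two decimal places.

Molar mass of CaSiO3: 1×40.078 + 1×28.085 + 3×15.999 = 116.160 g/mol.
Mass of Ca per formula unit: 1 × 40.078 = 40.078 g.
Weight fraction Ca = 40.078 / 116.160 = 0.3450.

34.50 weight percent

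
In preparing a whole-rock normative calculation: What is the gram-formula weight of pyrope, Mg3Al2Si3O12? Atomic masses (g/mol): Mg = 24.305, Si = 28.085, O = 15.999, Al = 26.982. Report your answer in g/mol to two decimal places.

403.12 g/mol

The formula mass is the sum 3×24.305 + 2×26.982 + 3×28.085 + 12×15.999.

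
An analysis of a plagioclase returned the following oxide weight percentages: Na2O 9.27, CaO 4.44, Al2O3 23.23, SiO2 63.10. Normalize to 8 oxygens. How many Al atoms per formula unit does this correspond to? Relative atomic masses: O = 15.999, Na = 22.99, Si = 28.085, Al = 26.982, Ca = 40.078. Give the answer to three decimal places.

1.210 Al apfu

9.27 wt% Na2O ÷ 61.979 g/mol = 0.14957 mol, giving 0.29914 Na and 0.14957 O.
4.44 wt% CaO ÷ 56.077 g/mol = 0.07918 mol, giving 0.07918 Ca and 0.07918 O.
23.23 wt% Al2O3 ÷ 101.961 g/mol = 0.22783 mol, giving 0.45566 Al and 0.68349 O.
63.10 wt% SiO2 ÷ 60.083 g/mol = 1.05021 mol, giving 1.05021 Si and 2.10042 O.
Oxygen sums to 3.01266; scaling by 8/3.01266 = 2.65546 puts the formula on 8 O.
Al: 0.45566 × 2.65546 = 1.210 atoms per formula unit.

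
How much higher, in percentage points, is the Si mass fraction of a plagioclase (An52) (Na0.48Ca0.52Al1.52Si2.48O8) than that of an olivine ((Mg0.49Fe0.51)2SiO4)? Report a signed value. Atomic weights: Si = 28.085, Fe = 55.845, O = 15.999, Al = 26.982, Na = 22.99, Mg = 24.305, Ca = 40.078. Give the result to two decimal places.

9.50 percentage points

First mineral: 69.651 g Si in 270.531 g formula = 25.75 wt% Si.
Second mineral: 28.085 g Si in 172.862 g formula = 16.25 wt% Si.
25.75% − 16.25% gives a difference of 9.50 percentage points.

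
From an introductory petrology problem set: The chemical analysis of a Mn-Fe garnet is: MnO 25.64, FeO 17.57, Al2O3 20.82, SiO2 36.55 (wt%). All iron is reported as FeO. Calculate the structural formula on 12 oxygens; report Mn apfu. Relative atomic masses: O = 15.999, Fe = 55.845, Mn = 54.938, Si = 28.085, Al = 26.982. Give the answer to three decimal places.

MnO (M=70.937): mol = 0.36145; Mn = 0.36145, O = 0.36145.
FeO (M=71.844): mol = 0.24456; Fe = 0.24456, O = 0.24456.
Al2O3 (M=101.961): mol = 0.20420; Al = 0.40840, O = 0.61260.
SiO2 (M=60.083): mol = 0.60833; Si = 0.60833, O = 1.21666.
ΣO = 2.43527; factor = 12/ΣO = 4.92759.
Mn apfu = 0.36145 × 4.92759 = 1.781.

1.781 Mn apfu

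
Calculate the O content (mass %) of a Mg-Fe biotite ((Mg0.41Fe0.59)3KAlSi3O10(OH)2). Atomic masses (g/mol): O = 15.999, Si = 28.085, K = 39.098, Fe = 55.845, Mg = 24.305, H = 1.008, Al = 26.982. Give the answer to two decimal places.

Molar mass of (Mg0.41Fe0.59)3KAlSi3O10(OH)2: 1.23*24.305 + 1.77*55.845 + 1*39.098 + 1*26.982 + 3*28.085 + 12*15.999 + 2*1.008 = 473.080 g/mol.
Mass of O per formula unit: 12 × 15.999 = 191.988 g.
Weight fraction O = 191.988 / 473.080 = 0.4058.

40.58 mass %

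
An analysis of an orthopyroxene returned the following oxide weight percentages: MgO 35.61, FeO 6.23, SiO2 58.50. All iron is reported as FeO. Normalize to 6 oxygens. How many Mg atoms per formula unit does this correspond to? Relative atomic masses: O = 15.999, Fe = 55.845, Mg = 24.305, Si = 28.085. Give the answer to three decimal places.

MgO (M=40.304): mol = 0.88354; Mg = 0.88354, O = 0.88354.
FeO (M=71.844): mol = 0.08672; Fe = 0.08672, O = 0.08672.
SiO2 (M=60.083): mol = 0.97365; Si = 0.97365, O = 1.94730.
ΣO = 2.91756; factor = 6/ΣO = 2.05651.
Mg apfu = 0.88354 × 2.05651 = 1.817.

1.817 Mg apfu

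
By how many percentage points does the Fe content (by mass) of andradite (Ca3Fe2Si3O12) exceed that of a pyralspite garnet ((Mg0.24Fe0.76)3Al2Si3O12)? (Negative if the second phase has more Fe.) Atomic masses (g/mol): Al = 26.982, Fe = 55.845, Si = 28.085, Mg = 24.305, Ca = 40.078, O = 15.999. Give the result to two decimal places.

M(Ca3Fe2Si3O12) = 508.167 g/mol, so wt% Fe = 111.690/508.167 × 100 = 21.98%.
M((Mg0.24Fe0.76)3Al2Si3O12) = 475.033 g/mol, so wt% Fe = 127.327/475.033 × 100 = 26.80%.
21.98 − 26.80 = -4.82 pp.

-4.82 percentage points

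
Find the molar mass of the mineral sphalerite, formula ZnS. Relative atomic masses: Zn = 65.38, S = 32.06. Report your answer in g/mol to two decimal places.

M = 1×65.38 + 1×32.06

97.44 g/mol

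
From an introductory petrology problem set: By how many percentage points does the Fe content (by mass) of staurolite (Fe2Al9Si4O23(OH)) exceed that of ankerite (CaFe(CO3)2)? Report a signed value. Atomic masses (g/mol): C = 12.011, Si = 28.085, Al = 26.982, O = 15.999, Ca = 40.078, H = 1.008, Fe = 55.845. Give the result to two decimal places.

First mineral: 111.690 g Fe in 851.852 g formula = 13.11 wt% Fe.
Second mineral: 55.845 g Fe in 215.939 g formula = 25.86 wt% Fe.
13.11% − 25.86% gives a difference of -12.75 percentage points.

-12.75 percentage points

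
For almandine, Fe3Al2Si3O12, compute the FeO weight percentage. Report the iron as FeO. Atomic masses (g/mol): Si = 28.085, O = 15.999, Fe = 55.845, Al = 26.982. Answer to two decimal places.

43.30 wt%

Molar mass of Fe3Al2Si3O12 = 3·55.845 + 2·26.982 + 3·28.085 + 12·15.999 = 497.742 g/mol.
Each formula unit contains 3 Fe, equivalent to 3/1 = 3.0000 mol FeO.
M(FeO) = 1×55.845 + 1×15.999 = 71.844 g/mol.
Mass of FeO per formula unit = 3.0000 × 71.844 = 215.532 g.
FeO wt% = 215.532 / 497.742 × 100 = 43.30%.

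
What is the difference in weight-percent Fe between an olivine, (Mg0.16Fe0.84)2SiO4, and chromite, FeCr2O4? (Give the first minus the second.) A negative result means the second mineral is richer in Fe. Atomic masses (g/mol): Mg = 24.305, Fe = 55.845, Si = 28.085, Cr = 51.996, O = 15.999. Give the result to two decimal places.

23.49 percentage points

Fe in (Mg0.16Fe0.84)2SiO4: molar mass 193.678 g/mol; 1.68×55.845 = 93.820 g → 48.44 wt%.
Fe in FeCr2O4: molar mass 223.833 g/mol; 1×55.845 = 55.845 g → 24.95 wt%.
Difference = 48.44 − 24.95 = 23.49 percentage points.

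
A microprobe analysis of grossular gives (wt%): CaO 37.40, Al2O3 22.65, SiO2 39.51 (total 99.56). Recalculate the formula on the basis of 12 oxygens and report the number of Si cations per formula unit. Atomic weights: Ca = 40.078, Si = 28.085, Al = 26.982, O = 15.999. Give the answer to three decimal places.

2.979 Si apfu

CaO (M=56.077): mol = 0.66694; Ca = 0.66694, O = 0.66694.
Al2O3 (M=101.961): mol = 0.22214; Al = 0.44428, O = 0.66642.
SiO2 (M=60.083): mol = 0.65759; Si = 0.65759, O = 1.31518.
ΣO = 2.64854; factor = 12/ΣO = 4.53080.
Si apfu = 0.65759 × 4.53080 = 2.979.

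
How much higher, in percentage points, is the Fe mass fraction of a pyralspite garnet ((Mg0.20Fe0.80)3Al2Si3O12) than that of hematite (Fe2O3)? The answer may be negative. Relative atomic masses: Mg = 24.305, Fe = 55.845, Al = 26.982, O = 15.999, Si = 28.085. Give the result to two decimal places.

-41.95 percentage points

M((Mg0.20Fe0.80)3Al2Si3O12) = 478.818 g/mol, so wt% Fe = 134.028/478.818 × 100 = 27.99%.
M(Fe2O3) = 159.687 g/mol, so wt% Fe = 111.690/159.687 × 100 = 69.94%.
27.99 − 69.94 = -41.95 pp.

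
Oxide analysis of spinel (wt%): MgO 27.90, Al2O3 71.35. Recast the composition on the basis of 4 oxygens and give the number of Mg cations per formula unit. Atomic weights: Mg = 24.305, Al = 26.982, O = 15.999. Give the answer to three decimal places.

0.992 Mg apfu

27.90 wt% MgO ÷ 40.304 g/mol = 0.69224 mol, giving 0.69224 Mg and 0.69224 O.
71.35 wt% Al2O3 ÷ 101.961 g/mol = 0.69978 mol, giving 1.39956 Al and 2.09934 O.
Oxygen sums to 2.79158; scaling by 4/2.79158 = 1.43288 puts the formula on 4 O.
Mg: 0.69224 × 1.43288 = 0.992 atoms per formula unit.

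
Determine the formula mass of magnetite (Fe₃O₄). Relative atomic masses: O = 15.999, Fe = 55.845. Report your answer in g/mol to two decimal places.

231.53 g/mol

Fe: 3 × 55.845 = 167.5350
O: 4 × 15.999 = 63.9960
Summing the contributions gives the formula mass.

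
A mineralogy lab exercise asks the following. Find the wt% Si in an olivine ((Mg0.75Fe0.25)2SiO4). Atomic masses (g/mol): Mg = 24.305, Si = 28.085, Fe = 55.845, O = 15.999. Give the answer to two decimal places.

Molar mass of (Mg0.75Fe0.25)2SiO4: 1.50×24.305 + 0.50×55.845 + 1×28.085 + 4×15.999 = 156.461 g/mol.
Mass of Si per formula unit: 1 × 28.085 = 28.085 g.
Weight fraction Si = 28.085 / 156.461 = 0.1795.

17.95 mass %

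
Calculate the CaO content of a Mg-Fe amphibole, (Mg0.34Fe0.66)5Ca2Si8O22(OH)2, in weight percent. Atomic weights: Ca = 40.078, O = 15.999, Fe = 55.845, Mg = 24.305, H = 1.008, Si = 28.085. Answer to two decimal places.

M((Mg0.34Fe0.66)5Ca2Si8O22(OH)2) = 916.435 g/mol; M(CaO) = 56.077 g/mol.
Moles CaO per formula unit = 2 Ca ÷ 1 = 2.0000.
CaO fraction = (2.0000 × 56.077) / 916.435 = 112.154/916.435 = 0.1224.

12.24 wt%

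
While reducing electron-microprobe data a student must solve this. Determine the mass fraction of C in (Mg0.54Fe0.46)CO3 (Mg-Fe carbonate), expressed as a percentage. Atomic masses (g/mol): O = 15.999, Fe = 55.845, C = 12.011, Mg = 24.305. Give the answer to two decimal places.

12.15 wt%

Molar mass of (Mg0.54Fe0.46)CO3: 0.54×24.305 + 0.46×55.845 + 1×12.011 + 3×15.999 = 98.821 g/mol.
Mass of C per formula unit: 1 × 12.011 = 12.011 g.
Weight fraction C = 12.011 / 98.821 = 0.1215.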